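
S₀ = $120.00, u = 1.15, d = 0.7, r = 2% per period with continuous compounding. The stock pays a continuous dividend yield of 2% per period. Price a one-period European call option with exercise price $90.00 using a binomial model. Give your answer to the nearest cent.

$31.37

Per-period risk-free factor R = e^0.02 = 1.0202; dividend-adjusted growth = e^(0.02−0.02) = 1.0000.
Risk-neutral probability p = (1.0000 − 0.7)/(1.15 − 0.7) = 0.3000/0.4500 = 0.6667
Terminal stock prices: S_u = 138, S_d = 84
Terminal payoffs (S − K): max(48, 0) = 48, max(-6, 0) = 0
Node 0 (S = 120): V_0 = e^(−0.02)·[0.6667·48.0000 + 0.3333·0.0000] = 31.3664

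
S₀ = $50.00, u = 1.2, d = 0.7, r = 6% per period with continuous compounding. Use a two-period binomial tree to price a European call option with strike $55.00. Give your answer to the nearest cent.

$7.90

Risk-neutral probability p = (e^0.06 − 0.7)/(1.2 − 0.7) = 0.3618/0.5000 = 0.7237
Terminal stock prices: S_uu = 72, S_ud = 42, S_dd = 24.5
Terminal payoffs (S − K): max(17, 0) = 17, max(-13, 0) = 0, max(-30.5, 0) = 0
Node u (S = 60): V_u = e^(−0.06)·[0.7237·17.0000 + 0.2763·0.0000] = 11.5860
Node d (S = 35): V_d = e^(−0.06)·[0.7237·0.0000 + 0.2763·0.0000] = 0.0000
Node 0 (S = 50): V_0 = e^(−0.06)·[0.7237·11.5860 + 0.2763·0.0000] = 7.8962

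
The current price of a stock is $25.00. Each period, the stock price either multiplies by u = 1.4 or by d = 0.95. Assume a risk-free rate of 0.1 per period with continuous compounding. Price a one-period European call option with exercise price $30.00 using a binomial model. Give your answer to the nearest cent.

Risk-neutral probability p = (e^0.1 − 0.95)/(1.4 − 0.95) = 0.1552/0.4500 = 0.3448
Terminal stock prices: S_u = 35, S_d = 23.75
Terminal payoffs (S − K): max(5, 0) = 5, max(-6.25, 0) = 0
Node 0 (S = 25): V_0 = e^(−0.1)·[0.3448·5.0000 + 0.6552·0.0000] = 1.5600

$1.56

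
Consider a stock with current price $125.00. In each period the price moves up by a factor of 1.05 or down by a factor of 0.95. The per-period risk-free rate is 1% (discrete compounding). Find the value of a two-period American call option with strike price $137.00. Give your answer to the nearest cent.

Risk-neutral probability p = (1 + 0.01 − 0.95)/(1.05 − 0.95) = 0.0600/0.1000 = 0.6000
Terminal stock prices: S_uu = 137.8, S_ud = 124.7, S_dd = 112.8
Terminal payoffs (S − K): max(0.8125, 0) = 0.8125, max(-12.31, 0) = 0, max(-24.19, 0) = 0
Node u (S = 131.2): continuation = 1/1.01·[0.6000·0.8125 + 0.4000·0.0000] = 0.4827; exercise value = 0.0000 ≤ continuation, so V_u = 0.4827
Node d (S = 118.8): continuation = 1/1.01·[0.6000·0.0000 + 0.4000·0.0000] = 0.0000; exercise value = 0.0000 ≤ continuation, so V_d = 0.0000
Node 0 (S = 125): continuation = 1/1.01·[0.6000·0.4827 + 0.4000·0.0000] = 0.2867; exercise value = 0.0000 ≤ continuation, so V_0 = 0.2867

$0.29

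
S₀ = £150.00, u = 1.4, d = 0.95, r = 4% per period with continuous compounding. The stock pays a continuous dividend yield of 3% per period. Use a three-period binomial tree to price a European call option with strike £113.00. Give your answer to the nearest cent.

£36.87

Per-period risk-free factor R = e^0.04 = 1.0408; dividend-adjusted growth = e^(0.04−0.03) = 1.0101.
Risk-neutral probability p = (1.0101 − 0.95)/(1.4 − 0.95) = 0.0601/0.4500 = 0.1334
Terminal stock prices: S_uuu = 411.6, S_uud = 279.3, S_udd = 189.5, S_ddd = 128.6
Terminal payoffs (S − K): max(298.6, 0) = 298.6, max(166.3, 0) = 166.3, max(76.53, 0) = 76.53, max(15.61, 0) = 15.61
Node uu (S = 294): V_uu = e^(−0.04)·[0.1334·298.6000 + 0.8666·166.3000] = 176.7418
Node ud (S = 199.5): V_ud = e^(−0.04)·[0.1334·166.3000 + 0.8666·76.5250] = 85.0347
Node dd (S = 135.4): V_dd = e^(−0.04)·[0.1334·76.5250 + 0.8666·15.6062] = 22.8049
Node u (S = 210): V_u = e^(−0.04)·[0.1334·176.7418 + 0.8666·85.0347] = 93.4584
Node d (S = 142.5): V_d = e^(−0.04)·[0.1334·85.0347 + 0.8666·22.8049] = 29.8893
Node 0 (S = 150): V_0 = e^(−0.04)·[0.1334·93.4584 + 0.8666·29.8893] = 36.8677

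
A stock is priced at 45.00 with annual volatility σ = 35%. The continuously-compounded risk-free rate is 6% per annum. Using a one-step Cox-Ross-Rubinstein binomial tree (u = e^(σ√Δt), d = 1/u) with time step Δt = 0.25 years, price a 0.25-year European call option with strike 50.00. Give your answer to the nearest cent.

CRR parameters: u = e^(σ√Δt) = e^(0.35·√0.25) = 1.1912, d = 1/u = 0.8395
Per-period rate: rΔt = 0.06·0.25 = 0.015, so R = e^0.015 = 1.0151
Risk-neutral probability p = (e^0.015 − 0.8395)/(1.1912 − 0.8395) = 0.1757/0.3518 = 0.4993
Terminal stock prices: S_u = 53.61, S_d = 37.78
Terminal payoffs (S − K): max(3.606, 0) = 3.606, max(-12.22, 0) = 0
Node 0 (S = 45): V_0 = e^(−0.015)·[0.4993·3.6061 + 0.5007·0.0000] = 1.7738

1.77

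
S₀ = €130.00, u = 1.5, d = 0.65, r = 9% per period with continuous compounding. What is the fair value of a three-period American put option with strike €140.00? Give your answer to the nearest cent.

€29.46

Risk-neutral probability p = (e^0.09 − 0.65)/(1.5 − 0.65) = 0.4442/0.8500 = 0.5226
Terminal stock prices: S_uuu = 438.8, S_uud = 190.1, S_udd = 82.39, S_ddd = 35.7
Terminal payoffs (K − S): max(-298.8, 0) = 0, max(-50.12, 0) = 0, max(57.61, 0) = 57.61, max(104.3, 0) = 104.3
Node uu (S = 292.5): continuation = e^(−0.09)·[0.5226·0.0000 + 0.4774·0.0000] = 0.0000; exercise value = 0.0000 ≤ continuation, so V_uu = 0.0000
Node ud (S = 126.8): continuation = e^(−0.09)·[0.5226·0.0000 + 0.4774·57.6125] = 25.1392; exercise value = 13.2500 ≤ continuation, so V_ud = 25.1392
Node dd (S = 54.93): continuation = e^(−0.09)·[0.5226·57.6125 + 0.4774·104.2987] = 73.0254; exercise value = 85.0750 > continuation, so V_dd = 85.0750 (exercise)
Node u (S = 195): continuation = e^(−0.09)·[0.5226·0.0000 + 0.4774·25.1392] = 10.9695; exercise value = 0.0000 ≤ continuation, so V_u = 10.9695
Node d (S = 84.5): continuation = e^(−0.09)·[0.5226·25.1392 + 0.4774·85.0750] = 49.1284; exercise value = 55.5000 > continuation, so V_d = 55.5000 (exercise)
Node 0 (S = 130): continuation = e^(−0.09)·[0.5226·10.9695 + 0.4774·55.5000] = 29.4562; exercise value = 10.0000 ≤ continuation, so V_0 = 29.4562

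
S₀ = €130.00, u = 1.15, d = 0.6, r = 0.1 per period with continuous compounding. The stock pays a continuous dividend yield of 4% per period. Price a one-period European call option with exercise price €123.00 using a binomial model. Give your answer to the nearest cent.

€20.13

Per-period risk-free factor R = e^0.1 = 1.1052; dividend-adjusted growth = e^(0.1−0.04) = 1.0618.
Risk-neutral probability p = (1.0618 − 0.6)/(1.15 − 0.6) = 0.4618/0.5500 = 0.8397
Terminal stock prices: S_u = 149.5, S_d = 78
Terminal payoffs (S − K): max(26.5, 0) = 26.5, max(-45, 0) = 0
Node 0 (S = 130): V_0 = e^(−0.1)·[0.8397·26.5000 + 0.1603·0.0000] = 20.1346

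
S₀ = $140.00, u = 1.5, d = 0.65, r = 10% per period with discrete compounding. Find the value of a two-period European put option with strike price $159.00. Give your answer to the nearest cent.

$27.54

Risk-neutral probability p = (1 + 0.1 − 0.65)/(1.5 − 0.65) = 0.4500/0.8500 = 0.5294
Terminal stock prices: S_uu = 315, S_ud = 136.5, S_dd = 59.15
Terminal payoffs (K − S): max(-156, 0) = 0, max(22.5, 0) = 22.5, max(99.85, 0) = 99.85
Node u (S = 210): V_u = 1/1.1·[0.5294·0.0000 + 0.4706·22.5000] = 9.6257
Node d (S = 91): V_d = 1/1.1·[0.5294·22.5000 + 0.4706·99.8500] = 53.5455
Node 0 (S = 140): V_0 = 1/1.1·[0.5294·9.6257 + 0.4706·53.5455] = 27.5398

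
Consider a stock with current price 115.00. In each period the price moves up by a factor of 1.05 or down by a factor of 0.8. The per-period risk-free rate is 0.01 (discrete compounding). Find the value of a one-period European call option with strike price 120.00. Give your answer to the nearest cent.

0.62

Risk-neutral probability p = (1 + 0.01 − 0.8)/(1.05 − 0.8) = 0.2100/0.2500 = 0.8400
Terminal stock prices: S_u = 120.8, S_d = 92
Terminal payoffs (S − K): max(0.75, 0) = 0.75, max(-28, 0) = 0
Node 0 (S = 115): V_0 = 1/1.01·[0.8400·0.7500 + 0.1600·0.0000] = 0.6238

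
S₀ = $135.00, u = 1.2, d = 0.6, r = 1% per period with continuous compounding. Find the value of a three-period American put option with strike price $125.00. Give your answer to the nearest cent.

Risk-neutral probability p = (e^0.01 − 0.6)/(1.2 − 0.6) = 0.4101/0.6000 = 0.6834
Terminal stock prices: S_uuu = 233.3, S_uud = 116.6, S_udd = 58.32, S_ddd = 29.16
Terminal payoffs (K − S): max(-108.3, 0) = 0, max(8.36, 0) = 8.36, max(66.68, 0) = 66.68, max(95.84, 0) = 95.84
Node uu (S = 194.4): continuation = e^(−0.01)·[0.6834·0.0000 + 0.3166·8.3600] = 2.6203; exercise value = 0.0000 ≤ continuation, so V_uu = 2.6203
Node ud (S = 97.2): continuation = e^(−0.01)·[0.6834·8.3600 + 0.3166·66.6800] = 26.5562; exercise value = 27.8000 > continuation, so V_ud = 27.8000 (exercise)
Node dd (S = 48.6): continuation = e^(−0.01)·[0.6834·66.6800 + 0.3166·95.8400] = 75.1562; exercise value = 76.4000 > continuation, so V_dd = 76.4000 (exercise)
Node u (S = 162): continuation = e^(−0.01)·[0.6834·2.6203 + 0.3166·27.8000] = 10.4864; exercise value = 0.0000 ≤ continuation, so V_u = 10.4864
Node d (S = 81): continuation = e^(−0.01)·[0.6834·27.8000 + 0.3166·76.4000] = 42.7562; exercise value = 44.0000 > continuation, so V_d = 44.0000 (exercise)
Node 0 (S = 135): continuation = e^(−0.01)·[0.6834·10.4864 + 0.3166·44.0000] = 20.8863; exercise value = 0.0000 ≤ continuation, so V_0 = 20.8863

$20.89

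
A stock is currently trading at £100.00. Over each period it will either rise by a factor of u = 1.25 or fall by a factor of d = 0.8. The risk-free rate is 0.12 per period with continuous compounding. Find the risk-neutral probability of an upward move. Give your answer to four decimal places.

p = 0.7278

Risk-neutral probability p = (e^0.12 − 0.8)/(1.25 − 0.8) = 0.3275/0.4500 = 0.7278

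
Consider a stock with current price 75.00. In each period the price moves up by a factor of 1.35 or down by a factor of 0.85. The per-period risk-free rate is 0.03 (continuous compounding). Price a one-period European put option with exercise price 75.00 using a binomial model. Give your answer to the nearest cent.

Risk-neutral probability p = (e^0.03 − 0.85)/(1.35 − 0.85) = 0.1805/0.5000 = 0.3609
Terminal stock prices: S_u = 101.2, S_d = 63.75
Terminal payoffs (K − S): max(-26.25, 0) = 0, max(11.25, 0) = 11.25
Node 0 (S = 75): V_0 = e^(−0.03)·[0.3609·0.0000 + 0.6391·11.2500] = 6.9773

6.98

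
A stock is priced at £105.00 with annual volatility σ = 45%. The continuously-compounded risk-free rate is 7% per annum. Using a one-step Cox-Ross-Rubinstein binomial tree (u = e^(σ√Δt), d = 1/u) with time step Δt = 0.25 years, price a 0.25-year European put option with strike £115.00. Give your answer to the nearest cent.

£15.83

CRR parameters: u = e^(σ√Δt) = e^(0.45·√0.25) = 1.2523, d = 1/u = 0.7985
Per-period rate: rΔt = 0.07·0.25 = 0.0175, so R = e^0.0175 = 1.0177
Risk-neutral probability p = (e^0.0175 − 0.7985)/(1.2523 − 0.7985) = 0.2191/0.4538 = 0.4829
Terminal stock prices: S_u = 131.5, S_d = 83.84
Terminal payoffs (K − S): max(-16.49, 0) = 0, max(31.16, 0) = 31.16
Node 0 (S = 105): V_0 = e^(−0.0175)·[0.4829·0.0000 + 0.5171·31.1558] = 15.8315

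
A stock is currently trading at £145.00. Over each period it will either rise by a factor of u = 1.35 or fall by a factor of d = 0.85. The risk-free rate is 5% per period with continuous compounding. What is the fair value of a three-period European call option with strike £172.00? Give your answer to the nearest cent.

£23.53

Risk-neutral probability p = (e^0.05 − 0.85)/(1.35 − 0.85) = 0.2013/0.5000 = 0.4025
Terminal stock prices: S_uuu = 356.8, S_uud = 224.6, S_udd = 141.4, S_ddd = 89.05
Terminal payoffs (S − K): max(184.8, 0) = 184.8, max(52.62, 0) = 52.62, max(-30.57, 0) = 0, max(-82.95, 0) = 0
Node uu (S = 264.3): V_uu = e^(−0.05)·[0.4025·184.7544 + 0.5975·52.6231] = 100.6510
Node ud (S = 166.4): V_ud = e^(−0.05)·[0.4025·52.6231 + 0.5975·0.0000] = 20.1499
Node dd (S = 104.8): V_dd = e^(−0.05)·[0.4025·0.0000 + 0.5975·0.0000] = 0.0000
Node u (S = 195.8): V_u = e^(−0.05)·[0.4025·100.6510 + 0.5975·20.1499] = 49.9919
Node d (S = 123.2): V_d = e^(−0.05)·[0.4025·20.1499 + 0.5975·0.0000] = 7.7156
Node 0 (S = 145): V_0 = e^(−0.05)·[0.4025·49.9919 + 0.5975·7.7156] = 23.5273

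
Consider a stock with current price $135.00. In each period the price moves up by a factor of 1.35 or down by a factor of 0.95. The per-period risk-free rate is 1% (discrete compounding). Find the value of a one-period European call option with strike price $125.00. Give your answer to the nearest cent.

Risk-neutral probability p = (1 + 0.01 − 0.95)/(1.35 − 0.95) = 0.0600/0.4000 = 0.1500
Terminal stock prices: S_u = 182.2, S_d = 128.2
Terminal payoffs (S − K): max(57.25, 0) = 57.25, max(3.25, 0) = 3.25
Node 0 (S = 135): V_0 = 1/1.01·[0.1500·57.2500 + 0.8500·3.2500] = 11.2376

$11.24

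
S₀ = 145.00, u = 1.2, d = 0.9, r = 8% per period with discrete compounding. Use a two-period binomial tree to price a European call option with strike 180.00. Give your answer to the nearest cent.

Risk-neutral probability p = (1 + 0.08 − 0.9)/(1.2 − 0.9) = 0.1800/0.3000 = 0.6000
Terminal stock prices: S_uu = 208.8, S_ud = 156.6, S_dd = 117.5
Terminal payoffs (S − K): max(28.8, 0) = 28.8, max(-23.4, 0) = 0, max(-62.55, 0) = 0
Node u (S = 174): V_u = 1/1.08·[0.6000·28.8000 + 0.4000·0.0000] = 16.0000
Node d (S = 130.5): V_d = 1/1.08·[0.6000·0.0000 + 0.4000·0.0000] = 0.0000
Node 0 (S = 145): V_0 = 1/1.08·[0.6000·16.0000 + 0.4000·0.0000] = 8.8889

8.89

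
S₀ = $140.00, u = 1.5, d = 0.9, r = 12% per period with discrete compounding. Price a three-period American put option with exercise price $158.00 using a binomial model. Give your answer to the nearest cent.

$18.10

Risk-neutral probability p = (1 + 0.12 − 0.9)/(1.5 − 0.9) = 0.2200/0.6000 = 0.3667
Terminal stock prices: S_uuu = 472.5, S_uud = 283.5, S_udd = 170.1, S_ddd = 102.1
Terminal payoffs (K − S): max(-314.5, 0) = 0, max(-125.5, 0) = 0, max(-12.1, 0) = 0, max(55.94, 0) = 55.94
Node uu (S = 315): continuation = 1/1.12·[0.3667·0.0000 + 0.6333·0.0000] = 0.0000; exercise value = 0.0000 ≤ continuation, so V_uu = 0.0000
Node ud (S = 189): continuation = 1/1.12·[0.3667·0.0000 + 0.6333·0.0000] = 0.0000; exercise value = 0.0000 ≤ continuation, so V_ud = 0.0000
Node dd (S = 113.4): continuation = 1/1.12·[0.3667·0.0000 + 0.6333·55.9400] = 31.6327; exercise value = 44.6000 > continuation, so V_dd = 44.6000 (exercise)
Node u (S = 210): continuation = 1/1.12·[0.3667·0.0000 + 0.6333·0.0000] = 0.0000; exercise value = 0.0000 ≤ continuation, so V_u = 0.0000
Node d (S = 126): continuation = 1/1.12·[0.3667·0.0000 + 0.6333·44.6000] = 25.2202; exercise value = 32.0000 > continuation, so V_d = 32.0000 (exercise)
Node 0 (S = 140): continuation = 1/1.12·[0.3667·0.0000 + 0.6333·32.0000] = 18.0952; exercise value = 18.0000 ≤ continuation, so V_0 = 18.0952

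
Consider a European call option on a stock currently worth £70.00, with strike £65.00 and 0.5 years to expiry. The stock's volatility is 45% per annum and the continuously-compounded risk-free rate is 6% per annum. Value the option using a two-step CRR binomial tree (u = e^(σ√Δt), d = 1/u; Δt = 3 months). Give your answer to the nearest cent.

£12.32

CRR parameters: u = e^(σ√Δt) = e^(0.45·√0.25) = 1.2523, d = 1/u = 0.7985
Per-period rate: rΔt = 0.06·0.25 = 0.015, so R = e^0.015 = 1.0151
Risk-neutral probability p = (e^0.015 − 0.7985)/(1.2523 − 0.7985) = 0.2166/0.4538 = 0.4773
Terminal stock prices: S_uu = 109.8, S_ud = 70, S_dd = 44.63
Terminal payoffs (S − K): max(44.78, 0) = 44.78, max(5, 0) = 5, max(-20.37, 0) = 0
Node u (S = 87.66): V_u = e^(−0.015)·[0.4773·44.7819 + 0.5227·5.0000] = 23.6303
Node d (S = 55.9): V_d = e^(−0.015)·[0.4773·5.0000 + 0.5227·0.0000] = 2.3509
Node 0 (S = 70): V_0 = e^(−0.015)·[0.4773·23.6303 + 0.5227·2.3509] = 12.3211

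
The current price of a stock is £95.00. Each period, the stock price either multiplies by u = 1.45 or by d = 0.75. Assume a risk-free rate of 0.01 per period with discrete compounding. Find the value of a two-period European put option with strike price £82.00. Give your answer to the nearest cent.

£11.06

Risk-neutral probability p = (1 + 0.01 − 0.75)/(1.45 − 0.75) = 0.2600/0.7000 = 0.3714
Terminal stock prices: S_uu = 199.7, S_ud = 103.3, S_dd = 53.44
Terminal payoffs (K − S): max(-117.7, 0) = 0, max(-21.31, 0) = 0, max(28.56, 0) = 28.56
Node u (S = 137.8): V_u = 1/1.01·[0.3714·0.0000 + 0.6286·0.0000] = 0.0000
Node d (S = 71.25): V_d = 1/1.01·[0.3714·0.0000 + 0.6286·28.5625] = 17.7758
Node 0 (S = 95): V_0 = 1/1.01·[0.3714·0.0000 + 0.6286·17.7758] = 11.0627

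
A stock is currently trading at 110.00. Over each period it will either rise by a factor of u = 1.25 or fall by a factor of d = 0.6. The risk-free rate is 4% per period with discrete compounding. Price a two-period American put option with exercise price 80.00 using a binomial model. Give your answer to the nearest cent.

4.35

Risk-neutral probability p = (1 + 0.04 − 0.6)/(1.25 − 0.6) = 0.4400/0.6500 = 0.6769
Terminal stock prices: S_uu = 171.9, S_ud = 82.5, S_dd = 39.6
Terminal payoffs (K − S): max(-91.88, 0) = 0, max(-2.5, 0) = 0, max(40.4, 0) = 40.4
Node u (S = 137.5): continuation = 1/1.04·[0.6769·0.0000 + 0.3231·0.0000] = 0.0000; exercise value = 0.0000 ≤ continuation, so V_u = 0.0000
Node d (S = 66): continuation = 1/1.04·[0.6769·0.0000 + 0.3231·40.4000] = 12.5503; exercise value = 14.0000 > continuation, so V_d = 14.0000 (exercise)
Node 0 (S = 110): continuation = 1/1.04·[0.6769·0.0000 + 0.3231·14.0000] = 4.3491; exercise value = 0.0000 ≤ continuation, so V_0 = 4.3491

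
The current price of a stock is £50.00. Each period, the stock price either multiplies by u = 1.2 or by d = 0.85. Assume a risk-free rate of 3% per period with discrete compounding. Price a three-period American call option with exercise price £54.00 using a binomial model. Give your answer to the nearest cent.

Risk-neutral probability p = (1 + 0.03 − 0.85)/(1.2 − 0.85) = 0.1800/0.3500 = 0.5143
Terminal stock prices: S_uuu = 86.4, S_uud = 61.2, S_udd = 43.35, S_ddd = 30.71
Terminal payoffs (S − K): max(32.4, 0) = 32.4, max(7.2, 0) = 7.2, max(-10.65, 0) = 0, max(-23.29, 0) = 0
Node uu (S = 72): continuation = 1/1.03·[0.5143·32.4000 + 0.4857·7.2000] = 19.5728; exercise value = 18.0000 ≤ continuation, so V_uu = 19.5728
Node ud (S = 51): continuation = 1/1.03·[0.5143·7.2000 + 0.4857·0.0000] = 3.5950; exercise value = 0.0000 ≤ continuation, so V_ud = 3.5950
Node dd (S = 36.12): continuation = 1/1.03·[0.5143·0.0000 + 0.4857·0.0000] = 0.0000; exercise value = 0.0000 ≤ continuation, so V_dd = 0.0000
Node u (S = 60): continuation = 1/1.03·[0.5143·19.5728 + 0.4857·3.5950] = 11.4681; exercise value = 6.0000 ≤ continuation, so V_u = 11.4681
Node d (S = 42.5): continuation = 1/1.03·[0.5143·3.5950 + 0.4857·0.0000] = 1.7950; exercise value = 0.0000 ≤ continuation, so V_d = 1.7950
Node 0 (S = 50): continuation = 1/1.03·[0.5143·11.4681 + 0.4857·1.7950] = 6.5726; exercise value = 0.0000 ≤ continuation, so V_0 = 6.5726

£6.57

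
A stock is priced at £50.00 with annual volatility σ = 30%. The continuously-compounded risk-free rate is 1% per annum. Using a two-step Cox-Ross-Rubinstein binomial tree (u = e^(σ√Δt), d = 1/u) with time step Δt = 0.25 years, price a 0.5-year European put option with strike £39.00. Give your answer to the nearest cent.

£0.55

CRR parameters: u = e^(σ√Δt) = e^(0.3·√0.25) = 1.1618, d = 1/u = 0.8607
Per-period rate: rΔt = 0.01·0.25 = 0.0025, so R = e^0.0025 = 1.0025
Risk-neutral probability p = (e^0.0025 − 0.8607)/(1.1618 − 0.8607) = 0.1418/0.3011 = 0.4709
Terminal stock prices: S_uu = 67.49, S_ud = 50, S_dd = 37.04
Terminal payoffs (K − S): max(-28.49, 0) = 0, max(-11, 0) = 0, max(1.959, 0) = 1.959
Node u (S = 58.09): V_u = e^(−0.0025)·[0.4709·0.0000 + 0.5291·0.0000] = 0.0000
Node d (S = 43.04): V_d = e^(−0.0025)·[0.4709·0.0000 + 0.5291·1.9591] = 1.0340
Node 0 (S = 50): V_0 = e^(−0.0025)·[0.4709·0.0000 + 0.5291·1.0340] = 0.5457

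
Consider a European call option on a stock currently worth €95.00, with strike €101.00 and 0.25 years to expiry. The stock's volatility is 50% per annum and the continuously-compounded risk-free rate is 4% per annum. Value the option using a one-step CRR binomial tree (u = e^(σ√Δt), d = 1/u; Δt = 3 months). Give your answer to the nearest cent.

CRR parameters: u = e^(σ√Δt) = e^(0.5·√0.25) = 1.2840, d = 1/u = 0.7788
Per-period rate: rΔt = 0.04·0.25 = 0.01, so R = e^0.01 = 1.0101
Risk-neutral probability p = (e^0.01 − 0.7788)/(1.2840 − 0.7788) = 0.2312/0.5052 = 0.4577
Terminal stock prices: S_u = 122, S_d = 73.99
Terminal payoffs (S − K): max(20.98, 0) = 20.98, max(-27.01, 0) = 0
Node 0 (S = 95): V_0 = e^(−0.01)·[0.4577·20.9824 + 0.5423·0.0000] = 9.5084

€9.51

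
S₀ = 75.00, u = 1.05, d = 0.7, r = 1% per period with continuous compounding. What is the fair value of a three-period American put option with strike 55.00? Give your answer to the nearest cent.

0.60

Risk-neutral probability p = (e^0.01 − 0.7)/(1.05 − 0.7) = 0.3101/0.3500 = 0.8859
Terminal stock prices: S_uuu = 86.82, S_uud = 57.88, S_udd = 38.59, S_ddd = 25.72
Terminal payoffs (K − S): max(-31.82, 0) = 0, max(-2.881, 0) = 0, max(16.41, 0) = 16.41, max(29.28, 0) = 29.28
Node uu (S = 82.69): continuation = e^(−0.01)·[0.8859·0.0000 + 0.1141·0.0000] = 0.0000; exercise value = 0.0000 ≤ continuation, so V_uu = 0.0000
Node ud (S = 55.12): continuation = e^(−0.01)·[0.8859·0.0000 + 0.1141·16.4125] = 1.8547; exercise value = 0.0000 ≤ continuation, so V_ud = 1.8547
Node dd (S = 36.75): continuation = e^(−0.01)·[0.8859·16.4125 + 0.1141·29.2750] = 17.7027; exercise value = 18.2500 > continuation, so V_dd = 18.2500 (exercise)
Node u (S = 78.75): continuation = e^(−0.01)·[0.8859·0.0000 + 0.1141·1.8547] = 0.2096; exercise value = 0.0000 ≤ continuation, so V_u = 0.2096
Node d (S = 52.5): continuation = e^(−0.01)·[0.8859·1.8547 + 0.1141·18.2500] = 3.6890; exercise value = 2.5000 ≤ continuation, so V_d = 3.6890
Node 0 (S = 75): continuation = e^(−0.01)·[0.8859·0.2096 + 0.1141·3.6890] = 0.6007; exercise value = 0.0000 ≤ continuation, so V_0 = 0.6007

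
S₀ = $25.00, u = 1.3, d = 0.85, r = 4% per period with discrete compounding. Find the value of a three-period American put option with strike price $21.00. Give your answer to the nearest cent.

$0.97

Risk-neutral probability p = (1 + 0.04 − 0.85)/(1.3 − 0.85) = 0.1900/0.4500 = 0.4222
Terminal stock prices: S_uuu = 54.93, S_uud = 35.91, S_udd = 23.48, S_ddd = 15.35
Terminal payoffs (K − S): max(-33.93, 0) = 0, max(-14.91, 0) = 0, max(-2.481, 0) = 0, max(5.647, 0) = 5.647
Node uu (S = 42.25): continuation = 1/1.04·[0.4222·0.0000 + 0.5778·0.0000] = 0.0000; exercise value = 0.0000 ≤ continuation, so V_uu = 0.0000
Node ud (S = 27.62): continuation = 1/1.04·[0.4222·0.0000 + 0.5778·0.0000] = 0.0000; exercise value = 0.0000 ≤ continuation, so V_ud = 0.0000
Node dd (S = 18.06): continuation = 1/1.04·[0.4222·0.0000 + 0.5778·5.6469] = 3.1372; exercise value = 2.9375 ≤ continuation, so V_dd = 3.1372
Node u (S = 32.5): continuation = 1/1.04·[0.4222·0.0000 + 0.5778·0.0000] = 0.0000; exercise value = 0.0000 ≤ continuation, so V_u = 0.0000
Node d (S = 21.25): continuation = 1/1.04·[0.4222·0.0000 + 0.5778·3.1372] = 1.7429; exercise value = 0.0000 ≤ continuation, so V_d = 1.7429
Node 0 (S = 25): continuation = 1/1.04·[0.4222·0.0000 + 0.5778·1.7429] = 0.9683; exercise value = 0.0000 ≤ continuation, so V_0 = 0.9683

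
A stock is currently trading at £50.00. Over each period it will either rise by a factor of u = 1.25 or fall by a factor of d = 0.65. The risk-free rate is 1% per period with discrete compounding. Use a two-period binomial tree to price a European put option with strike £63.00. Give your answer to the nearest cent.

£17.10

Risk-neutral probability p = (1 + 0.01 − 0.65)/(1.25 − 0.65) = 0.3600/0.6000 = 0.6000
Terminal stock prices: S_uu = 78.12, S_ud = 40.62, S_dd = 21.13
Terminal payoffs (K − S): max(-15.12, 0) = 0, max(22.38, 0) = 22.38, max(41.88, 0) = 41.88
Node u (S = 62.5): V_u = 1/1.01·[0.6000·0.0000 + 0.4000·22.3750] = 8.8614
Node d (S = 32.5): V_d = 1/1.01·[0.6000·22.3750 + 0.4000·41.8750] = 29.8762
Node 0 (S = 50): V_0 = 1/1.01·[0.6000·8.8614 + 0.4000·29.8762] = 17.0964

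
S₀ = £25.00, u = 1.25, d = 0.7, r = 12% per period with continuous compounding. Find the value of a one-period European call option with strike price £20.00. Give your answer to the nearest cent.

Risk-neutral probability p = (e^0.12 − 0.7)/(1.25 − 0.7) = 0.4275/0.5500 = 0.7773
Terminal stock prices: S_u = 31.25, S_d = 17.5
Terminal payoffs (S − K): max(11.25, 0) = 11.25, max(-2.5, 0) = 0
Node 0 (S = 25): V_0 = e^(−0.12)·[0.7773·11.2500 + 0.2227·0.0000] = 7.7555

£7.76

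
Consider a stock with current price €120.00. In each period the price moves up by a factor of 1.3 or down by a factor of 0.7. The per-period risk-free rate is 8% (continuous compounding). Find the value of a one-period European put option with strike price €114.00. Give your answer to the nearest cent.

Risk-neutral probability p = (e^0.08 − 0.7)/(1.3 − 0.7) = 0.3833/0.6000 = 0.6388
Terminal stock prices: S_u = 156, S_d = 84
Terminal payoffs (K − S): max(-42, 0) = 0, max(30, 0) = 30
Node 0 (S = 120): V_0 = e^(−0.08)·[0.6388·0.0000 + 0.3612·30.0000] = 10.0026

€10.00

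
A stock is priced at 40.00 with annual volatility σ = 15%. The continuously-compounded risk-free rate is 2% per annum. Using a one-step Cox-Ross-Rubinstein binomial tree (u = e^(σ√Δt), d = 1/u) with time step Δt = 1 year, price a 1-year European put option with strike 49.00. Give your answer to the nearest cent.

CRR parameters: u = e^(σ√Δt) = e^(0.15·√1) = 1.1618, d = 1/u = 0.8607
Per-period rate: rΔt = 0.02·1 = 0.02, so R = e^0.02 = 1.0202
Risk-neutral probability p = (e^0.02 − 0.8607)/(1.1618 − 0.8607) = 0.1595/0.3011 = 0.5297
Terminal stock prices: S_u = 46.47, S_d = 34.43
Terminal payoffs (K − S): max(2.527, 0) = 2.527, max(14.57, 0) = 14.57
Node 0 (S = 40): V_0 = e^(−0.02)·[0.5297·2.5266 + 0.4703·14.5717] = 8.0297

8.03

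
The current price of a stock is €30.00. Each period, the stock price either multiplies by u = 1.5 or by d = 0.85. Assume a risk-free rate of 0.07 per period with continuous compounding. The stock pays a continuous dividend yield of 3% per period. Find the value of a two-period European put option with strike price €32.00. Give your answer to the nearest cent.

Per-period risk-free factor R = e^0.07 = 1.0725; dividend-adjusted growth = e^(0.07−0.03) = 1.0408.
Risk-neutral probability p = (1.0408 − 0.85)/(1.5 − 0.85) = 0.1908/0.6500 = 0.2936
Terminal stock prices: S_uu = 67.5, S_ud = 38.25, S_dd = 21.67
Terminal payoffs (K − S): max(-35.5, 0) = 0, max(-6.25, 0) = 0, max(10.33, 0) = 10.33
Node u (S = 45): V_u = e^(−0.07)·[0.2936·0.0000 + 0.7064·0.0000] = 0.0000
Node d (S = 25.5): V_d = e^(−0.07)·[0.2936·0.0000 + 0.7064·10.3250] = 6.8009
Node 0 (S = 30): V_0 = e^(−0.07)·[0.2936·0.0000 + 0.7064·6.8009] = 4.4797

€4.48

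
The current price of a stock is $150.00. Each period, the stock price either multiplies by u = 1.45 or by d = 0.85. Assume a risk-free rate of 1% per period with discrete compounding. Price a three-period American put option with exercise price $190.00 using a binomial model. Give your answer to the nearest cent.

$52.18

Risk-neutral probability p = (1 + 0.01 − 0.85)/(1.45 − 0.85) = 0.1600/0.6000 = 0.2667
Terminal stock prices: S_uuu = 457.3, S_uud = 268.1, S_udd = 157.1, S_ddd = 92.12
Terminal payoffs (K − S): max(-267.3, 0) = 0, max(-78.07, 0) = 0, max(32.86, 0) = 32.86, max(97.88, 0) = 97.88
Node uu (S = 315.4): continuation = 1/1.01·[0.2667·0.0000 + 0.7333·0.0000] = 0.0000; exercise value = 0.0000 ≤ continuation, so V_uu = 0.0000
Node ud (S = 184.9): continuation = 1/1.01·[0.2667·0.0000 + 0.7333·32.8563] = 23.8560; exercise value = 5.1250 ≤ continuation, so V_ud = 23.8560
Node dd (S = 108.4): continuation = 1/1.01·[0.2667·32.8563 + 0.7333·97.8813] = 79.7438; exercise value = 81.6250 > continuation, so V_dd = 81.6250 (exercise)
Node u (S = 217.5): continuation = 1/1.01·[0.2667·0.0000 + 0.7333·23.8560] = 17.3212; exercise value = 0.0000 ≤ continuation, so V_u = 17.3212
Node d (S = 127.5): continuation = 1/1.01·[0.2667·23.8560 + 0.7333·81.6250] = 65.5643; exercise value = 62.5000 ≤ continuation, so V_d = 65.5643
Node 0 (S = 150): continuation = 1/1.01·[0.2667·17.3212 + 0.7333·65.5643] = 52.1777; exercise value = 40.0000 ≤ continuation, so V_0 = 52.1777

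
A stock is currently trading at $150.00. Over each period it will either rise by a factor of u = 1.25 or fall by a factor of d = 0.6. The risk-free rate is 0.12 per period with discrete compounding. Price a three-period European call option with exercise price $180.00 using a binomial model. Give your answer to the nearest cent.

$41.17

Risk-neutral probability p = (1 + 0.12 − 0.6)/(1.25 − 0.6) = 0.5200/0.6500 = 0.8000
Terminal stock prices: S_uuu = 293, S_uud = 140.6, S_udd = 67.5, S_ddd = 32.4
Terminal payoffs (S − K): max(113, 0) = 113, max(-39.38, 0) = 0, max(-112.5, 0) = 0, max(-147.6, 0) = 0
Node uu (S = 234.4): V_uu = 1/1.12·[0.8000·112.9688 + 0.2000·0.0000] = 80.6920
Node ud (S = 112.5): V_ud = 1/1.12·[0.8000·0.0000 + 0.2000·0.0000] = 0.0000
Node dd (S = 54): V_dd = 1/1.12·[0.8000·0.0000 + 0.2000·0.0000] = 0.0000
Node u (S = 187.5): V_u = 1/1.12·[0.8000·80.6920 + 0.2000·0.0000] = 57.6371
Node d (S = 90): V_d = 1/1.12·[0.8000·0.0000 + 0.2000·0.0000] = 0.0000
Node 0 (S = 150): V_0 = 1/1.12·[0.8000·57.6371 + 0.2000·0.0000] = 41.1694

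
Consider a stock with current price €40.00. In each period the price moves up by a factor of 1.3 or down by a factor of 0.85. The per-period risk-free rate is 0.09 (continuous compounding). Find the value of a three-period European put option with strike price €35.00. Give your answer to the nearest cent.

€0.76

Risk-neutral probability p = (e^0.09 − 0.85)/(1.3 − 0.85) = 0.2442/0.4500 = 0.5426
Terminal stock prices: S_uuu = 87.88, S_uud = 57.46, S_udd = 37.57, S_ddd = 24.56
Terminal payoffs (K − S): max(-52.88, 0) = 0, max(-22.46, 0) = 0, max(-2.57, 0) = 0, max(10.44, 0) = 10.44
Node uu (S = 67.6): V_uu = e^(−0.09)·[0.5426·0.0000 + 0.4574·0.0000] = 0.0000
Node ud (S = 44.2): V_ud = e^(−0.09)·[0.5426·0.0000 + 0.4574·0.0000] = 0.0000
Node dd (S = 28.9): V_dd = e^(−0.09)·[0.5426·0.0000 + 0.4574·10.4350] = 4.3621
Node u (S = 52): V_u = e^(−0.09)·[0.5426·0.0000 + 0.4574·0.0000] = 0.0000
Node d (S = 34): V_d = e^(−0.09)·[0.5426·0.0000 + 0.4574·4.3621] = 1.8234
Node 0 (S = 40): V_0 = e^(−0.09)·[0.5426·0.0000 + 0.4574·1.8234] = 0.7622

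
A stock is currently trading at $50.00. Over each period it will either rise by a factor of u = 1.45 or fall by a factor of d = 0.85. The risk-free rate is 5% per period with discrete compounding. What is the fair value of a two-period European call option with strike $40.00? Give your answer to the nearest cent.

Risk-neutral probability p = (1 + 0.05 − 0.85)/(1.45 − 0.85) = 0.2000/0.6000 = 0.3333
Terminal stock prices: S_uu = 105.1, S_ud = 61.62, S_dd = 36.12
Terminal payoffs (S − K): max(65.12, 0) = 65.12, max(21.62, 0) = 21.62, max(-3.875, 0) = 0
Node u (S = 72.5): V_u = 1/1.05·[0.3333·65.1250 + 0.6667·21.6250] = 34.4048
Node d (S = 42.5): V_d = 1/1.05·[0.3333·21.6250 + 0.6667·0.0000] = 6.8651
Node 0 (S = 50): V_0 = 1/1.05·[0.3333·34.4048 + 0.6667·6.8651] = 15.2809

$15.28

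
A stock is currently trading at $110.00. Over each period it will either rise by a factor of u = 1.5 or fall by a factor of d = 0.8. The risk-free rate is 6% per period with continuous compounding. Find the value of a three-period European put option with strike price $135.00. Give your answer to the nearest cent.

Risk-neutral probability p = (e^0.06 − 0.8)/(1.5 − 0.8) = 0.2618/0.7000 = 0.3741
Terminal stock prices: S_uuu = 371.2, S_uud = 198, S_udd = 105.6, S_ddd = 56.32
Terminal payoffs (K − S): max(-236.2, 0) = 0, max(-63, 0) = 0, max(29.4, 0) = 29.4, max(78.68, 0) = 78.68
Node uu (S = 247.5): V_uu = e^(−0.06)·[0.3741·0.0000 + 0.6259·0.0000] = 0.0000
Node ud (S = 132): V_ud = e^(−0.06)·[0.3741·0.0000 + 0.6259·29.4000] = 17.3312
Node dd (S = 70.4): V_dd = e^(−0.06)·[0.3741·29.4000 + 0.6259·78.6800] = 56.7382
Node u (S = 165): V_u = e^(−0.06)·[0.3741·0.0000 + 0.6259·17.3312] = 10.2166
Node d (S = 88): V_d = e^(−0.06)·[0.3741·17.3312 + 0.6259·56.7382] = 39.5522
Node 0 (S = 110): V_0 = e^(−0.06)·[0.3741·10.2166 + 0.6259·39.5522] = 26.9148

$26.91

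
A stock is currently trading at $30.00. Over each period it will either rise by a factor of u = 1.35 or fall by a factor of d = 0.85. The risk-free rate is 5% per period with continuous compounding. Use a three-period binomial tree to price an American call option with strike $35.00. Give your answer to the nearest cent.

Risk-neutral probability p = (e^0.05 − 0.85)/(1.35 − 0.85) = 0.2013/0.5000 = 0.4025
Terminal stock prices: S_uuu = 73.81, S_uud = 46.47, S_udd = 29.26, S_ddd = 18.42
Terminal payoffs (S − K): max(38.81, 0) = 38.81, max(11.47, 0) = 11.47, max(-5.739, 0) = 0, max(-16.58, 0) = 0
Node uu (S = 54.68): continuation = e^(−0.05)·[0.4025·38.8113 + 0.5975·11.4738] = 21.3820; exercise value = 19.6750 ≤ continuation, so V_uu = 21.3820
Node ud (S = 34.42): continuation = e^(−0.05)·[0.4025·11.4738 + 0.5975·0.0000] = 4.3934; exercise value = 0.0000 ≤ continuation, so V_ud = 4.3934
Node dd (S = 21.67): continuation = e^(−0.05)·[0.4025·0.0000 + 0.5975·0.0000] = 0.0000; exercise value = 0.0000 ≤ continuation, so V_dd = 0.0000
Node u (S = 40.5): continuation = e^(−0.05)·[0.4025·21.3820 + 0.5975·4.3934] = 10.6842; exercise value = 5.5000 ≤ continuation, so V_u = 10.6842
Node d (S = 25.5): continuation = e^(−0.05)·[0.4025·4.3934 + 0.5975·0.0000] = 1.6823; exercise value = 0.0000 ≤ continuation, so V_d = 1.6823
Node 0 (S = 30): continuation = e^(−0.05)·[0.4025·10.6842 + 0.5975·1.6823] = 5.0472; exercise value = 0.0000 ≤ continuation, so V_0 = 5.0472

$5.05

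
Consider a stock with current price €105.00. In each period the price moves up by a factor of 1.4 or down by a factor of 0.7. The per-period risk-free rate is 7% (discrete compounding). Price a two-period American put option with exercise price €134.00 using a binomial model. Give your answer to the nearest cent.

€33.42

Risk-neutral probability p = (1 + 0.07 − 0.7)/(1.4 − 0.7) = 0.3700/0.7000 = 0.5286
Terminal stock prices: S_uu = 205.8, S_ud = 102.9, S_dd = 51.45
Terminal payoffs (K − S): max(-71.8, 0) = 0, max(31.1, 0) = 31.1, max(82.55, 0) = 82.55
Node u (S = 147): continuation = 1/1.07·[0.5286·0.0000 + 0.4714·31.1000] = 13.7023; exercise value = 0.0000 ≤ continuation, so V_u = 13.7023
Node d (S = 73.5): continuation = 1/1.07·[0.5286·31.1000 + 0.4714·82.5500] = 51.7336; exercise value = 60.5000 > continuation, so V_d = 60.5000 (exercise)
Node 0 (S = 105): continuation = 1/1.07·[0.5286·13.7023 + 0.4714·60.5000] = 33.4244; exercise value = 29.0000 ≤ continuation, so V_0 = 33.4244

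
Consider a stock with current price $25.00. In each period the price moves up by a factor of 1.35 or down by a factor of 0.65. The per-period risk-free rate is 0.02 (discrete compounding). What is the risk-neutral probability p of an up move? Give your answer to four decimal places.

p = 0.5286

Risk-neutral probability p = (1 + 0.02 − 0.65)/(1.35 − 0.65) = 0.3700/0.7000 = 0.5286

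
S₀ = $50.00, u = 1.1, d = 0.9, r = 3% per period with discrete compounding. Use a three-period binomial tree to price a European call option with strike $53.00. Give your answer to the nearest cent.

$3.99

Risk-neutral probability p = (1 + 0.03 − 0.9)/(1.1 − 0.9) = 0.1300/0.2000 = 0.6500
Terminal stock prices: S_uuu = 66.55, S_uud = 54.45, S_udd = 44.55, S_ddd = 36.45
Terminal payoffs (S − K): max(13.55, 0) = 13.55, max(1.45, 0) = 1.45, max(-8.45, 0) = 0, max(-16.55, 0) = 0
Node uu (S = 60.5): V_uu = 1/1.03·[0.6500·13.5500 + 0.3500·1.4500] = 9.0437
Node ud (S = 49.5): V_ud = 1/1.03·[0.6500·1.4500 + 0.3500·0.0000] = 0.9150
Node dd (S = 40.5): V_dd = 1/1.03·[0.6500·0.0000 + 0.3500·0.0000] = 0.0000
Node u (S = 55): V_u = 1/1.03·[0.6500·9.0437 + 0.3500·0.9150] = 6.0181
Node d (S = 45): V_d = 1/1.03·[0.6500·0.9150 + 0.3500·0.0000] = 0.5775
Node 0 (S = 50): V_0 = 1/1.03·[0.6500·6.0181 + 0.3500·0.5775] = 3.9941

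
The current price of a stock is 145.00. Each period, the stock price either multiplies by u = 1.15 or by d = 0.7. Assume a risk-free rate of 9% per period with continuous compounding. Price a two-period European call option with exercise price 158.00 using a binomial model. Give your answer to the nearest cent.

Risk-neutral probability p = (e^0.09 − 0.7)/(1.15 − 0.7) = 0.3942/0.4500 = 0.8759
Terminal stock prices: S_uu = 191.8, S_ud = 116.7, S_dd = 71.05
Terminal payoffs (S − K): max(33.76, 0) = 33.76, max(-41.28, 0) = 0, max(-86.95, 0) = 0
Node u (S = 166.8): V_u = e^(−0.09)·[0.8759·33.7625 + 0.1241·0.0000] = 27.0286
Node d (S = 101.5): V_d = e^(−0.09)·[0.8759·0.0000 + 0.1241·0.0000] = 0.0000
Node 0 (S = 145): V_0 = e^(−0.09)·[0.8759·27.0286 + 0.1241·0.0000] = 21.6378

21.64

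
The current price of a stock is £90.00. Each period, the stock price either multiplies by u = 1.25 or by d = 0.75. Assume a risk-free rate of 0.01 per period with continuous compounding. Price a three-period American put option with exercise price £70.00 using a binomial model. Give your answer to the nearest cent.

£5.94

Risk-neutral probability p = (e^0.01 − 0.75)/(1.25 − 0.75) = 0.2601/0.5000 = 0.5201
Terminal stock prices: S_uuu = 175.8, S_uud = 105.5, S_udd = 63.28, S_ddd = 37.97
Terminal payoffs (K − S): max(-105.8, 0) = 0, max(-35.47, 0) = 0, max(6.719, 0) = 6.719, max(32.03, 0) = 32.03
Node uu (S = 140.6): continuation = e^(−0.01)·[0.5201·0.0000 + 0.4799·0.0000] = 0.0000; exercise value = 0.0000 ≤ continuation, so V_uu = 0.0000
Node ud (S = 84.38): continuation = e^(−0.01)·[0.5201·0.0000 + 0.4799·6.7188] = 3.1922; exercise value = 0.0000 ≤ continuation, so V_ud = 3.1922
Node dd (S = 50.62): continuation = e^(−0.01)·[0.5201·6.7188 + 0.4799·32.0312] = 18.6785; exercise value = 19.3750 > continuation, so V_dd = 19.3750 (exercise)
Node u (S = 112.5): continuation = e^(−0.01)·[0.5201·0.0000 + 0.4799·3.1922] = 1.5167; exercise value = 0.0000 ≤ continuation, so V_u = 1.5167
Node d (S = 67.5): continuation = e^(−0.01)·[0.5201·3.1922 + 0.4799·19.3750] = 10.8493; exercise value = 2.5000 ≤ continuation, so V_d = 10.8493
Node 0 (S = 90): continuation = e^(−0.01)·[0.5201·1.5167 + 0.4799·10.8493] = 5.9358; exercise value = 0.0000 ≤ continuation, so V_0 = 5.9358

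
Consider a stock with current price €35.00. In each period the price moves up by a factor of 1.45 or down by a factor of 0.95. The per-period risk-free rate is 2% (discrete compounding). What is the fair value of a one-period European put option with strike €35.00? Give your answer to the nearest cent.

€1.48

Risk-neutral probability p = (1 + 0.02 − 0.95)/(1.45 − 0.95) = 0.0700/0.5000 = 0.1400
Terminal stock prices: S_u = 50.75, S_d = 33.25
Terminal payoffs (K − S): max(-15.75, 0) = 0, max(1.75, 0) = 1.75
Node 0 (S = 35): V_0 = 1/1.02·[0.1400·0.0000 + 0.8600·1.7500] = 1.4755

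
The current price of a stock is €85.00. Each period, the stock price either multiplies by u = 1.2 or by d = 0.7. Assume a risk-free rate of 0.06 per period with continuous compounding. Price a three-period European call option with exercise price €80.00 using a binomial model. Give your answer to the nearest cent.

€23.23

Risk-neutral probability p = (e^0.06 − 0.7)/(1.2 − 0.7) = 0.3618/0.5000 = 0.7237
Terminal stock prices: S_uuu = 146.9, S_uud = 85.68, S_udd = 49.98, S_ddd = 29.15
Terminal payoffs (S − K): max(66.88, 0) = 66.88, max(5.68, 0) = 5.68, max(-30.02, 0) = 0, max(-50.85, 0) = 0
Node uu (S = 122.4): V_uu = e^(−0.06)·[0.7237·66.8800 + 0.2763·5.6800] = 47.0588
Node ud (S = 71.4): V_ud = e^(−0.06)·[0.7237·5.6800 + 0.2763·0.0000] = 3.8711
Node dd (S = 41.65): V_dd = e^(−0.06)·[0.7237·0.0000 + 0.2763·0.0000] = 0.0000
Node u (S = 102): V_u = e^(−0.06)·[0.7237·47.0588 + 0.2763·3.8711] = 33.0794
Node d (S = 59.5): V_d = e^(−0.06)·[0.7237·3.8711 + 0.2763·0.0000] = 2.6383
Node 0 (S = 85): V_0 = e^(−0.06)·[0.7237·33.0794 + 0.2763·2.6383] = 23.2311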